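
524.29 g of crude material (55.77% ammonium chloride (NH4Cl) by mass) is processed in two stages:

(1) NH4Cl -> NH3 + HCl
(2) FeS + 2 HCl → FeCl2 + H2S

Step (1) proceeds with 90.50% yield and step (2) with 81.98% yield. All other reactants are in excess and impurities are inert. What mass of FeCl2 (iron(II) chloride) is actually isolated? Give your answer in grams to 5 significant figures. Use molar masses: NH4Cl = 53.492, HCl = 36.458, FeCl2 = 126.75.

257.01 g

Pure NH4Cl = 524.29 × 0.5577 = 292.397 g.
n(NH4Cl) = 292.397 / 53.492 = 5.46617 mol.
Step 1 (NH4Cl:HCl = 1:1): theoretical n(HCl) = 5.46617 mol; at 90.50% yield, n(HCl) = 4.94689 mol.
Step 2 (HCl:FeCl2 = 2:1): theoretical n(FeCl2) = 2.47344 mol, so theoretical mass = 2.47344 × 126.75 = 313.509 g.
At 81.98% yield, actual mass of FeCl2 = 313.509 × 0.8198 = 257.015 g.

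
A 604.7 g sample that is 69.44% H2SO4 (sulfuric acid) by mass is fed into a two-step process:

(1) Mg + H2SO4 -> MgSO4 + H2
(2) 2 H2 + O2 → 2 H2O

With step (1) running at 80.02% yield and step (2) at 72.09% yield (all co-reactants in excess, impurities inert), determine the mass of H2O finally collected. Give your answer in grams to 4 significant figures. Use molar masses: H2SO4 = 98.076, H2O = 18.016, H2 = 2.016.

Pure H2SO4 = 604.7 × 0.6944 = 419.90 g.
n(H2SO4) = 419.90 / 98.076 = 4.2814 mol.
Step 1 (H2SO4:H2 = 1:1): theoretical n(H2) = 4.2814 mol; at 80.02% yield, n(H2) = 3.4260 mol.
Step 2 (H2:H2O = 2:2): theoretical n(H2O) = 3.4260 mol, so theoretical mass = 3.4260 × 18.016 = 61.723 g.
At 72.09% yield, actual mass of H2O = 61.723 × 0.7209 = 44.496 g.

44.50 g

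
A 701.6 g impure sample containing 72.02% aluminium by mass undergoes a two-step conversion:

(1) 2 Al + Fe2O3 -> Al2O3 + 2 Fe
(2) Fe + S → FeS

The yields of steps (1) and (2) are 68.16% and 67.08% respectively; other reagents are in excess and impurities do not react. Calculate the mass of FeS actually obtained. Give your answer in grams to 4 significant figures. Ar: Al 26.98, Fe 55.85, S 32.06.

Pure Al = 701.6 × 0.7202 = 505.29 g.
M(Al) = 26.98 g/mol.
M(FeS) = 55.85 + 32.06 = 87.91 g/mol.
n(Al) = 505.29 / 26.98 = 18.728 mol.
Step 1 (Al:Fe = 2:2): theoretical n(Fe) = 18.728 mol; at 68.16% yield, n(Fe) = 12.765 mol.
Step 2 (Fe:FeS = 1:1): theoretical n(FeS) = 12.765 mol, so theoretical mass = 12.765 × 87.91 = 1122.2 g.
At 67.08% yield, actual mass of FeS = 1122.2 × 0.6708 = 752.77 g.

752.8 g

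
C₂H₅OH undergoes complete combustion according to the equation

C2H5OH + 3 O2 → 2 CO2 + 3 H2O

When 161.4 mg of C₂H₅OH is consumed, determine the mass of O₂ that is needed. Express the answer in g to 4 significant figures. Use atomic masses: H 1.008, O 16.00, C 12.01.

0.3363 g

M(C2H5OH) = 2(12.01) + 6(1.008) + 16.00 = 46.068 g/mol.
M(O2) = 2(16.00) = 32.00 g/mol.
Convert: 161.4 mg = 0.16140 g.
n(C2H5OH) = 0.16140 g / 46.068 g/mol = 0.0035035 mol.
From the equation the C2H5OH:O2 mole ratio is 1:3, so n(O2) = 0.0035035 × 3/1 = 0.010511 mol.
Mass of O2 = 0.010511 mol × 32.00 g/mol = 0.33634 g.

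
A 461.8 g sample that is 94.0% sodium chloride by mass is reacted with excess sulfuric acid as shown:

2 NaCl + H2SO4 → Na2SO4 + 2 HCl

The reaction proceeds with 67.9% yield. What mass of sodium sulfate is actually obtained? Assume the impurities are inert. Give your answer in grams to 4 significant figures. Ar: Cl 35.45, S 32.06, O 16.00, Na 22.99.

358.2 g

Pure NaCl available = 461.8 g × 0.940 = 434.09 g.
M(NaCl) = 22.99 + 35.45 = 58.44 g/mol.
M(Na2SO4) = 2(22.99) + 32.06 + 4(16.00) = 142.04 g/mol.
n(NaCl) = 434.09 g / 58.44 g/mol = 7.4280 mol.
From the equation the NaCl:Na2SO4 mole ratio is 2:1, so n(Na2SO4) = 7.4280 × 1/2 = 3.7140 mol.
Mass of Na2SO4 = 3.7140 mol × 142.04 g/mol = 527.54 g.
Actual mass collected = 527.54 g × 0.679 = 358.20 g.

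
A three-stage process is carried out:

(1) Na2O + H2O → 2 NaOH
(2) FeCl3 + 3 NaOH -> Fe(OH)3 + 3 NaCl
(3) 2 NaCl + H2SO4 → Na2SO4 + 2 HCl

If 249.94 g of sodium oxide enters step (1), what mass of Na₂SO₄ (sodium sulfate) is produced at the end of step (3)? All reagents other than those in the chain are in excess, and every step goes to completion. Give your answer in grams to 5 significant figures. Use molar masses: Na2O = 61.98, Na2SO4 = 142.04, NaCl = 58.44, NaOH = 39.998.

n(Na2O) = 249.94 / 61.98 = 4.03259 mol.
Reaction (1): Na2O→NaOH ratio 1:2 ⇒ n(NaOH) = 8.06518 mol.
Reaction (2): NaOH→NaCl ratio 3:3 ⇒ n(NaCl) = 8.06518 mol.
Reaction (3): NaCl→Na2SO4 ratio 2:1 ⇒ n(Na2SO4) = 4.03259 mol.
Mass of Na2SO4 = 4.03259 × 142.04 = 572.789 g.

572.79 g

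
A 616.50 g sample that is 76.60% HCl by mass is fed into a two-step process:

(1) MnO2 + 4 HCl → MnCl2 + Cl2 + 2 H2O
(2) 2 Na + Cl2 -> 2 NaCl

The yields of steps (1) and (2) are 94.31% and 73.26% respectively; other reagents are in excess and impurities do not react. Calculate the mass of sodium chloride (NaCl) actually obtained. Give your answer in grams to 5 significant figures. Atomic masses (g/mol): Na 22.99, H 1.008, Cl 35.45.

261.50 g

Pure HCl = 616.50 × 0.7660 = 472.239 g.
M(HCl) = 1.008 + 35.45 = 36.458 g/mol.
M(NaCl) = 22.99 + 35.45 = 58.44 g/mol.
n(HCl) = 472.239 / 36.458 = 12.9530 mol.
Step 1 (HCl:Cl2 = 4:1): theoretical n(Cl2) = 3.23824 mol; at 94.31% yield, n(Cl2) = 3.05398 mol.
Step 2 (Cl2:NaCl = 1:2): theoretical n(NaCl) = 6.10797 mol, so theoretical mass = 6.10797 × 58.44 = 356.950 g.
At 73.26% yield, actual mass of NaCl = 356.950 × 0.7326 = 261.501 g.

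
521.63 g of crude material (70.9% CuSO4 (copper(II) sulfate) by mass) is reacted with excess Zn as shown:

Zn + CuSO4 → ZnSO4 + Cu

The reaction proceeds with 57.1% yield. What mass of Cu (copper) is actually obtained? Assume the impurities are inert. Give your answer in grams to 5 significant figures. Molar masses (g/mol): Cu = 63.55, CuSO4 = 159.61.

Pure CuSO4 available = 521.63 g × 0.709 = 369.836 g.
n(CuSO4) = 369.836 g / 159.61 g/mol = 2.31712 mol.
From the equation the CuSO4:Cu mole ratio is 1:1, so n(Cu) = 2.31712 × 1/1 = 2.31712 mol.
Mass of Cu = 2.31712 mol × 63.55 g/mol = 147.253 g.
Actual mass collected = 147.253 g × 0.571 = 84.0815 g.

84.081 g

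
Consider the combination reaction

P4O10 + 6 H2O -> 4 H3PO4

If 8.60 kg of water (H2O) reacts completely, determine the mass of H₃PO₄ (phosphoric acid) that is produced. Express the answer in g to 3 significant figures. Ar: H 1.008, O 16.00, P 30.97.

31200 g

M(H2O) = 2(1.008) + 16.00 = 18.016 g/mol.
M(H3PO4) = 3(1.008) + 30.97 + 4(16.00) = 97.994 g/mol.
Convert: 8.60 kg = 8600 g.
n(H2O) = 8600 g / 18.016 g/mol = 477.4 mol.
From the equation the H2O:H3PO4 mole ratio is 6:4, so n(H3PO4) = 477.4 × 4/6 = 318.2 mol.
Mass of H3PO4 = 318.2 mol × 97.994 g/mol = 31190 g.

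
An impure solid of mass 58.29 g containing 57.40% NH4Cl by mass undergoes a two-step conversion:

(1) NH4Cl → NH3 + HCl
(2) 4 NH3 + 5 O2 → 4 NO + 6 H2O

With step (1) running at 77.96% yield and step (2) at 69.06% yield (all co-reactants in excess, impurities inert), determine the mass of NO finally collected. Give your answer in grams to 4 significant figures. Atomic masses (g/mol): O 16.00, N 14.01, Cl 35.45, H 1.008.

Pure NH4Cl = 58.29 × 0.5740 = 33.458 g.
M(NH4Cl) = 14.01 + 4(1.008) + 35.45 = 53.492 g/mol.
M(NO) = 14.01 + 16.00 = 30.01 g/mol.
n(NH4Cl) = 33.458 / 53.492 = 0.62549 mol.
Step 1 (NH4Cl:NH3 = 1:1): theoretical n(NH3) = 0.62549 mol; at 77.96% yield, n(NH3) = 0.48763 mol.
Step 2 (NH3:NO = 4:4): theoretical n(NO) = 0.48763 mol, so theoretical mass = 0.48763 × 30.01 = 14.634 g.
At 69.06% yield, actual mass of NO = 14.634 × 0.6906 = 10.106 g.

10.11 g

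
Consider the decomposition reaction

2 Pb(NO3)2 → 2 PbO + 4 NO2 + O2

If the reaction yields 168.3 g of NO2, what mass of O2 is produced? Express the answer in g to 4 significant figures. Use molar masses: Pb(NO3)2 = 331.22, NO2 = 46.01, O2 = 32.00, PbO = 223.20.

n(NO2) = 168.30 g / 46.01 g/mol = 3.6579 mol.
From the equation the NO2:O2 mole ratio is 4:1, so n(O2) = 3.6579 × 1/4 = 0.91448 mol.
Mass of O2 = 0.91448 mol × 32.00 g/mol = 29.263 g.

29.26 g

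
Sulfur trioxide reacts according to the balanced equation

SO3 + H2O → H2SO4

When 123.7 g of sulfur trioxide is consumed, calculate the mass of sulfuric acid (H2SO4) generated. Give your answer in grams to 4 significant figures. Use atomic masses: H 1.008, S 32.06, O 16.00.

M(SO3) = 32.06 + 3(16.00) = 80.06 g/mol.
M(H2SO4) = 2(1.008) + 32.06 + 4(16.00) = 98.076 g/mol.
n(SO3) = 123.70 g / 80.06 g/mol = 1.5451 mol.
From the equation the SO3:H2SO4 mole ratio is 1:1, so n(H2SO4) = 1.5451 × 1/1 = 1.5451 mol.
Mass of H2SO4 = 1.5451 mol × 98.076 g/mol = 151.54 g.

151.5 g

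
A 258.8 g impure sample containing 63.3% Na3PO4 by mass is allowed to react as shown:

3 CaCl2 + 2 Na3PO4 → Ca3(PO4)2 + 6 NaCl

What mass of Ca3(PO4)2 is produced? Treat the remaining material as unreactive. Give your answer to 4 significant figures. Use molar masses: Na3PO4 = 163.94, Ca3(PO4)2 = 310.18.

155.0 g

Mass of pure Na3PO4 = 258.8 g × 0.633 = 163.82 g.
n(Na3PO4) = 163.82 g / 163.94 g/mol = 0.99927 mol.
From the equation the Na3PO4:Ca3(PO4)2 mole ratio is 2:1, so n(Ca3(PO4)2) = 0.99927 × 1/2 = 0.49964 mol.
Mass of Ca3(PO4)2 = 0.49964 mol × 310.18 g/mol = 154.98 g.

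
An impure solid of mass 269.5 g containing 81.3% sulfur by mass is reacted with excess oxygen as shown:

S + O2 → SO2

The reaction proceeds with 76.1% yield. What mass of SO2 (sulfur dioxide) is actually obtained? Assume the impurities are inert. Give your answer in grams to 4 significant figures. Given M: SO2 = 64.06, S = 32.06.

333.2 g

Pure S available = 269.5 g × 0.813 = 219.10 g.
n(S) = 219.10 g / 32.06 g/mol = 6.8342 mol.
From the equation the S:SO2 mole ratio is 1:1, so n(SO2) = 6.8342 × 1/1 = 6.8342 mol.
Mass of SO2 = 6.8342 mol × 64.06 g/mol = 437.80 g.
Actual mass collected = 437.80 g × 0.761 = 333.16 g.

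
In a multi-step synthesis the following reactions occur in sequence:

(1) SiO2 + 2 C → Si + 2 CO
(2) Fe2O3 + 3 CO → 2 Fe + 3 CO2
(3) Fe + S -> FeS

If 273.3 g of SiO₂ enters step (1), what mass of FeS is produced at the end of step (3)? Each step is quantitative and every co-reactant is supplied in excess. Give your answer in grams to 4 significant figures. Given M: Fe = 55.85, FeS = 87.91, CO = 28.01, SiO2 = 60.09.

n(SiO2) = 273.3 / 60.09 = 4.5482 mol.
Reaction (1): SiO2→CO ratio 1:2 ⇒ n(CO) = 9.0964 mol.
Reaction (2): CO→Fe ratio 3:2 ⇒ n(Fe) = 6.0642 mol.
Reaction (3): Fe→FeS ratio 1:1 ⇒ n(FeS) = 6.0642 mol.
Mass of FeS = 6.0642 × 87.91 = 533.11 g.

533.1 g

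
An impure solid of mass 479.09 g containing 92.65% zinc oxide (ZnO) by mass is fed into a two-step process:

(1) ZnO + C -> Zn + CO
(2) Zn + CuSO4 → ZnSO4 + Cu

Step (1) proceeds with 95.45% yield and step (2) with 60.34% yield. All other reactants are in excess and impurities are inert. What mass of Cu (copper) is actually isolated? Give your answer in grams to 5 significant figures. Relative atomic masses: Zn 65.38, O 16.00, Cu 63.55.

Pure ZnO = 479.09 × 0.9265 = 443.877 g.
M(ZnO) = 65.38 + 16.00 = 81.38 g/mol.
M(Cu) = 63.55 g/mol.
n(ZnO) = 443.877 / 81.38 = 5.45437 mol.
Step 1 (ZnO:Zn = 1:1): theoretical n(Zn) = 5.45437 mol; at 95.45% yield, n(Zn) = 5.20620 mol.
Step 2 (Zn:Cu = 1:1): theoretical n(Cu) = 5.20620 mol, so theoretical mass = 5.20620 × 63.55 = 330.854 g.
At 60.34% yield, actual mass of Cu = 330.854 × 0.6034 = 199.637 g.

199.64 g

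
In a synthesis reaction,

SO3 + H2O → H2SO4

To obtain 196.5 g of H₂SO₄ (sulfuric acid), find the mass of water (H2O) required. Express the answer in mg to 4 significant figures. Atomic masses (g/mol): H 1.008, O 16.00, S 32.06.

M(H2SO4) = 2(1.008) + 32.06 + 4(16.00) = 98.076 g/mol.
M(H2O) = 2(1.008) + 16.00 = 18.016 g/mol.
n(H2SO4) = 196.50 g / 98.076 g/mol = 2.0035 mol.
From the equation the H2SO4:H2O mole ratio is 1:1, so n(H2O) = 2.0035 × 1/1 = 2.0035 mol.
Mass of H2O = 2.0035 mol × 18.016 g/mol = 36.096 g.
Converting to mg: 36.096 g = 36100 mg.

36100 mg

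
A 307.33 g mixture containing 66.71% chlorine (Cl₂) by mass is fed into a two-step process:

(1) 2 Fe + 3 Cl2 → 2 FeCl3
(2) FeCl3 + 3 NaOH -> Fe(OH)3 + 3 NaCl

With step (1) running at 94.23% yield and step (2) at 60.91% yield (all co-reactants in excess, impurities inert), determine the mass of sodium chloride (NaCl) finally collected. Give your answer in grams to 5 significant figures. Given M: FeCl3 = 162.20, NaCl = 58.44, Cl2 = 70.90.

193.98 g

Pure Cl2 = 307.33 × 0.6671 = 205.020 g.
n(Cl2) = 205.020 / 70.90 = 2.89168 mol.
Step 1 (Cl2:FeCl3 = 3:2): theoretical n(FeCl3) = 1.92778 mol; at 94.23% yield, n(FeCl3) = 1.81655 mol.
Step 2 (FeCl3:NaCl = 1:3): theoretical n(NaCl) = 5.44965 mol, so theoretical mass = 5.44965 × 58.44 = 318.478 g.
At 60.91% yield, actual mass of NaCl = 318.478 × 0.6091 = 193.985 g.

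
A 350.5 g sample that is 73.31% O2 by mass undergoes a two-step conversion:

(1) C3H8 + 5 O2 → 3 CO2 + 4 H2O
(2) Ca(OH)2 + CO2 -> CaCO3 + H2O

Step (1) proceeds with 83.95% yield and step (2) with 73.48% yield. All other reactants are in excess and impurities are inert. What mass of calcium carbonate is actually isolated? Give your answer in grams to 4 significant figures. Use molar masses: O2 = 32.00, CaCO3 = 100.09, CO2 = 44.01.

297.5 g

Pure O2 = 350.5 × 0.7331 = 256.95 g.
n(O2) = 256.95 / 32.00 = 8.0297 mol.
Step 1 (O2:CO2 = 5:3): theoretical n(CO2) = 4.8178 mol; at 83.95% yield, n(CO2) = 4.0446 mol.
Step 2 (CO2:CaCO3 = 1:1): theoretical n(CaCO3) = 4.0446 mol, so theoretical mass = 4.0446 × 100.09 = 404.82 g.
At 73.48% yield, actual mass of CaCO3 = 404.82 × 0.7348 = 297.46 g.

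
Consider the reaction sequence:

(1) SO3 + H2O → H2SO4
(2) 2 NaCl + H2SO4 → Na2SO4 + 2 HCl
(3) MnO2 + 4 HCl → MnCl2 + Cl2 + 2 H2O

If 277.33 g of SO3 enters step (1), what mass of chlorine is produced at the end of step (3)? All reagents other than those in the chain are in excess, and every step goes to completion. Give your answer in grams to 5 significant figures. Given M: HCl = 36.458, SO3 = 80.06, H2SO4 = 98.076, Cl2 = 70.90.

122.80 g

n(SO3) = 277.33 / 80.06 = 3.46403 mol.
Reaction (1): SO3→H2SO4 ratio 1:1 ⇒ n(H2SO4) = 3.46403 mol.
Reaction (2): H2SO4→HCl ratio 1:2 ⇒ n(HCl) = 6.92805 mol.
Reaction (3): HCl→Cl2 ratio 4:1 ⇒ n(Cl2) = 1.73201 mol.
Mass of Cl2 = 1.73201 × 70.90 = 122.800 g.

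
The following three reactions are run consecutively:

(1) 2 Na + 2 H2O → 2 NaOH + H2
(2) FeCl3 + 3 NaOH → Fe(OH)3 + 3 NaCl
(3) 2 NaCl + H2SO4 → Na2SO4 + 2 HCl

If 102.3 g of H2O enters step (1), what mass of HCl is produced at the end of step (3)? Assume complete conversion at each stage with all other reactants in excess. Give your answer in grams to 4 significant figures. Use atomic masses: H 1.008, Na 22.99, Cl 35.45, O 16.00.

207.0 g

M(H2O) = 2(1.008) + 16.00 = 18.016 g/mol.
M(HCl) = 1.008 + 35.45 = 36.458 g/mol.
n(H2O) = 102.3 / 18.016 = 5.6783 mol.
Reaction (1): H2O→NaOH ratio 2:2 ⇒ n(NaOH) = 5.6783 mol.
Reaction (2): NaOH→NaCl ratio 3:3 ⇒ n(NaCl) = 5.6783 mol.
Reaction (3): NaCl→HCl ratio 2:2 ⇒ n(HCl) = 5.6783 mol.
Mass of HCl = 5.6783 × 36.458 = 207.02 g.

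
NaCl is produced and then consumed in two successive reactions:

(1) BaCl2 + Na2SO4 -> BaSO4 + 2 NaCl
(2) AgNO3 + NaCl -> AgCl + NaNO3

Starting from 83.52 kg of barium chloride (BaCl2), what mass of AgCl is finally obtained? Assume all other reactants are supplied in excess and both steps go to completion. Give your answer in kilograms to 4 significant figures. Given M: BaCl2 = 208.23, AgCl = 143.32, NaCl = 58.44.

115.0 kg

83.52 kg = 83520 g.
n(BaCl2) = 83520 / 208.23 = 401.09 mol.
Step 1 gives a 1:2 ratio of BaCl2 to NaCl, so n(NaCl) = 802.19 mol.
In step 2 the NaCl:AgCl ratio is 1:1, so n(AgCl) = 802.19 mol.
Mass of AgCl = 802.19 × 143.32 = 114970 g = 115.0 kg.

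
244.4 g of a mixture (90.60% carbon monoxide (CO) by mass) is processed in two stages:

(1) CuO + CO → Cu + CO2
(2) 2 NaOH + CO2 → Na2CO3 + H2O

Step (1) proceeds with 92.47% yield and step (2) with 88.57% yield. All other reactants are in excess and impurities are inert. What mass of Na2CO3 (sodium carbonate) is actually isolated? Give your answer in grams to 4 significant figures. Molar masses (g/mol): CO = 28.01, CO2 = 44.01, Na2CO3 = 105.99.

686.2 g

Pure CO = 244.4 × 0.9060 = 221.43 g.
n(CO) = 221.43 / 28.01 = 7.9053 mol.
Step 1 (CO:CO2 = 1:1): theoretical n(CO2) = 7.9053 mol; at 92.47% yield, n(CO2) = 7.3100 mol.
Step 2 (CO2:Na2CO3 = 1:1): theoretical n(Na2CO3) = 7.3100 mol, so theoretical mass = 7.3100 × 105.99 = 774.79 g.
At 88.57% yield, actual mass of Na2CO3 = 774.79 × 0.8857 = 686.23 g.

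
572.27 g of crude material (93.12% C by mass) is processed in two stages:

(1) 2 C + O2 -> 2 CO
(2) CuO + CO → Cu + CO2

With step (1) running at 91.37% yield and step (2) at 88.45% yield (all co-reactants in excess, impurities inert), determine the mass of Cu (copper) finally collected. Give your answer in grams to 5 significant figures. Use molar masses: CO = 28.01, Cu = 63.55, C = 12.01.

Pure C = 572.27 × 0.9312 = 532.898 g.
n(C) = 532.898 / 12.01 = 44.3712 mol.
Step 1 (C:CO = 2:2): theoretical n(CO) = 44.3712 mol; at 91.37% yield, n(CO) = 40.5419 mol.
Step 2 (CO:Cu = 1:1): theoretical n(Cu) = 40.5419 mol, so theoretical mass = 40.5419 × 63.55 = 2576.44 g.
At 88.45% yield, actual mass of Cu = 2576.44 × 0.8845 = 2278.86 g.

2278.9 g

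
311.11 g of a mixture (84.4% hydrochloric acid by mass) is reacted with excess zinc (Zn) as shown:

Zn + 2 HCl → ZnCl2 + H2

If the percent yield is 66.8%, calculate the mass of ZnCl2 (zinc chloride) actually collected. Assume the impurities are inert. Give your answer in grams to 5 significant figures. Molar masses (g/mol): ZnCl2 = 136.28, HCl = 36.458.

Pure HCl available = 311.11 g × 0.844 = 262.577 g.
n(HCl) = 262.577 g / 36.458 g/mol = 7.20217 mol.
From the equation the HCl:ZnCl2 mole ratio is 2:1, so n(ZnCl2) = 7.20217 × 1/2 = 3.60109 mol.
Mass of ZnCl2 = 3.60109 mol × 136.28 g/mol = 490.756 g.
Actual mass collected = 490.756 g × 0.668 = 327.825 g.

327.83 g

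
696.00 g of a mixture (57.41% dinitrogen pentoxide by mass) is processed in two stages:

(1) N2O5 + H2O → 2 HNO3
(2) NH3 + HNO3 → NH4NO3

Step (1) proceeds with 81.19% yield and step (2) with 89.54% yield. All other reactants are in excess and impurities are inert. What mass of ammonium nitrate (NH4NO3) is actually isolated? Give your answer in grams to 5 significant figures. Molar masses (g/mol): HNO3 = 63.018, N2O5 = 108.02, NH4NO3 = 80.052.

430.54 g

Pure N2O5 = 696.00 × 0.5741 = 399.574 g.
n(N2O5) = 399.574 / 108.02 = 3.69907 mol.
Step 1 (N2O5:HNO3 = 1:2): theoretical n(HNO3) = 7.39814 mol; at 81.19% yield, n(HNO3) = 6.00655 mol.
Step 2 (HNO3:NH4NO3 = 1:1): theoretical n(NH4NO3) = 6.00655 mol, so theoretical mass = 6.00655 × 80.052 = 480.836 g.
At 89.54% yield, actual mass of NH4NO3 = 480.836 × 0.8954 = 430.541 g.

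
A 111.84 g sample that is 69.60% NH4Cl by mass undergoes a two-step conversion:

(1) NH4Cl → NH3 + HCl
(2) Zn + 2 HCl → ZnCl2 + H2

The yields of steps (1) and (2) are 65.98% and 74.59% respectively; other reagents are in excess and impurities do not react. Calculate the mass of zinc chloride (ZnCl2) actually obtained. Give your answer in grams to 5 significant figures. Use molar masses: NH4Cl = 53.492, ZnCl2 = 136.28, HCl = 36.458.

48.799 g

Pure NH4Cl = 111.84 × 0.6960 = 77.8406 g.
n(NH4Cl) = 77.8406 / 53.492 = 1.45518 mol.
Step 1 (NH4Cl:HCl = 1:1): theoretical n(HCl) = 1.45518 mol; at 65.98% yield, n(HCl) = 0.960130 mol.
Step 2 (HCl:ZnCl2 = 2:1): theoretical n(ZnCl2) = 0.480065 mol, so theoretical mass = 0.480065 × 136.28 = 65.4232 g.
At 74.59% yield, actual mass of ZnCl2 = 65.4232 × 0.7459 = 48.7992 g.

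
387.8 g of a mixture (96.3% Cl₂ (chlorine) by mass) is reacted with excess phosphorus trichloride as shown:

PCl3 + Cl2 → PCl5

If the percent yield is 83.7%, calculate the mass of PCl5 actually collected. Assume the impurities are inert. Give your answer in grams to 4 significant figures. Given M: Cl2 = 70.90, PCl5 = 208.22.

Pure Cl2 available = 387.8 g × 0.963 = 373.45 g.
n(Cl2) = 373.45 g / 70.90 g/mol = 5.2673 mol.
From the equation the Cl2:PCl5 mole ratio is 1:1, so n(PCl5) = 5.2673 × 1/1 = 5.2673 mol.
Mass of PCl5 = 5.2673 mol × 208.22 g/mol = 1096.8 g.
Actual mass collected = 1096.8 g × 0.837 = 917.99 g.

918.0 g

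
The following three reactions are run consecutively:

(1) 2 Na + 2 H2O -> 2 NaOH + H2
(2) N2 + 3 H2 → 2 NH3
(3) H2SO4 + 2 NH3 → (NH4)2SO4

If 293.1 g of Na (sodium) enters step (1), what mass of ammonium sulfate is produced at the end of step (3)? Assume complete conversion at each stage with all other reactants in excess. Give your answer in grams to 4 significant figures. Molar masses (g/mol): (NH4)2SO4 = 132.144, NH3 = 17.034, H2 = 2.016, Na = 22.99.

n(Na) = 293.1 / 22.99 = 12.749 mol.
Reaction (1): Na→H2 ratio 2:1 ⇒ n(H2) = 6.3745 mol.
Reaction (2): H2→NH3 ratio 3:2 ⇒ n(NH3) = 4.2497 mol.
Reaction (3): NH3→(NH4)2SO4 ratio 2:1 ⇒ n((NH4)2SO4) = 2.1248 mol.
Mass of (NH4)2SO4 = 2.1248 × 132.144 = 280.78 g.

280.8 g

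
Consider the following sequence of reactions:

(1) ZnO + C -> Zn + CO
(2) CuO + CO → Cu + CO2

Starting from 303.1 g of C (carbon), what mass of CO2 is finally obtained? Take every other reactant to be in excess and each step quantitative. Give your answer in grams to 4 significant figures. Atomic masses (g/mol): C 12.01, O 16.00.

1111 g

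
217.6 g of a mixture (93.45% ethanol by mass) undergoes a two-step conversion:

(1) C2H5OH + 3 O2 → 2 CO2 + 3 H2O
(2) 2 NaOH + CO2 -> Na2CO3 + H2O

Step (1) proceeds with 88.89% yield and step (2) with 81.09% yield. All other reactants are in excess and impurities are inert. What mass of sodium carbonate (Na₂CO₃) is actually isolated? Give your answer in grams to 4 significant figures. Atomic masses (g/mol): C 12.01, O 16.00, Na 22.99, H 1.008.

674.5 g

Pure C2H5OH = 217.6 × 0.9345 = 203.35 g.
M(C2H5OH) = 2(12.01) + 6(1.008) + 16.00 = 46.068 g/mol.
M(Na2CO3) = 2(22.99) + 12.01 + 3(16.00) = 105.99 g/mol.
n(C2H5OH) = 203.35 / 46.068 = 4.4141 mol.
Step 1 (C2H5OH:CO2 = 1:2): theoretical n(CO2) = 8.8281 mol; at 88.89% yield, n(CO2) = 7.8473 mol.
Step 2 (CO2:Na2CO3 = 1:1): theoretical n(Na2CO3) = 7.8473 mol, so theoretical mass = 7.8473 × 105.99 = 831.74 g.
At 81.09% yield, actual mass of Na2CO3 = 831.74 × 0.8109 = 674.46 g.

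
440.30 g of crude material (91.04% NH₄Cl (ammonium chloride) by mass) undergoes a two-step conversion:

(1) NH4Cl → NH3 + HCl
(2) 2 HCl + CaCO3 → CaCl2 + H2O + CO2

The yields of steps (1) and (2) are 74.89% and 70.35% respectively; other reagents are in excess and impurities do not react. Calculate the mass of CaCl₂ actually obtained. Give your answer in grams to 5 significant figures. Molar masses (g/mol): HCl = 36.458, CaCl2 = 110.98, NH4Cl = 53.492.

219.08 g

Pure NH4Cl = 440.30 × 0.9104 = 400.849 g.
n(NH4Cl) = 400.849 / 53.492 = 7.49363 mol.
Step 1 (NH4Cl:HCl = 1:1): theoretical n(HCl) = 7.49363 mol; at 74.89% yield, n(HCl) = 5.61198 mol.
Step 2 (HCl:CaCl2 = 2:1): theoretical n(CaCl2) = 2.80599 mol, so theoretical mass = 2.80599 × 110.98 = 311.409 g.
At 70.35% yield, actual mass of CaCl2 = 311.409 × 0.7035 = 219.076 g.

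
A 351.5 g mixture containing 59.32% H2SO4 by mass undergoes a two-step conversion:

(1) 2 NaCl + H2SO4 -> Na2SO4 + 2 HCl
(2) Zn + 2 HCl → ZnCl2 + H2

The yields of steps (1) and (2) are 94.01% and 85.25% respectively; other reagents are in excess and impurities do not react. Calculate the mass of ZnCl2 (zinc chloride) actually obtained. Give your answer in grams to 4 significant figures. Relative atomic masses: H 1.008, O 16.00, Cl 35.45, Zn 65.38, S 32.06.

232.2 g

Pure H2SO4 = 351.5 × 0.5932 = 208.51 g.
M(H2SO4) = 2(1.008) + 32.06 + 4(16.00) = 98.076 g/mol.
M(ZnCl2) = 65.38 + 2(35.45) = 136.28 g/mol.
n(H2SO4) = 208.51 / 98.076 = 2.1260 mol.
Step 1 (H2SO4:HCl = 1:2): theoretical n(HCl) = 4.2520 mol; at 94.01% yield, n(HCl) = 3.9973 mol.
Step 2 (HCl:ZnCl2 = 2:1): theoretical n(ZnCl2) = 1.9987 mol, so theoretical mass = 1.9987 × 136.28 = 272.38 g.
At 85.25% yield, actual mass of ZnCl2 = 272.38 × 0.8525 = 232.20 g.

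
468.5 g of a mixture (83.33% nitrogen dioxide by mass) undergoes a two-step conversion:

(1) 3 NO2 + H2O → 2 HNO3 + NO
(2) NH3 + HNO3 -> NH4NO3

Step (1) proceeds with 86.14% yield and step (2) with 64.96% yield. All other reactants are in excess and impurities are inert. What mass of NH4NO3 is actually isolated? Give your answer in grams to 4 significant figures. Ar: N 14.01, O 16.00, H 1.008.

253.4 g

Pure NO2 = 468.5 × 0.8333 = 390.40 g.
M(NO2) = 14.01 + 2(16.00) = 46.01 g/mol.
M(NH4NO3) = 2(14.01) + 4(1.008) + 3(16.00) = 80.052 g/mol.
n(NO2) = 390.40 / 46.01 = 8.4851 mol.
Step 1 (NO2:HNO3 = 3:2): theoretical n(HNO3) = 5.6568 mol; at 86.14% yield, n(HNO3) = 4.8727 mol.
Step 2 (HNO3:NH4NO3 = 1:1): theoretical n(NH4NO3) = 4.8727 mol, so theoretical mass = 4.8727 × 80.052 = 390.07 g.
At 64.96% yield, actual mass of NH4NO3 = 390.07 × 0.6496 = 253.39 g.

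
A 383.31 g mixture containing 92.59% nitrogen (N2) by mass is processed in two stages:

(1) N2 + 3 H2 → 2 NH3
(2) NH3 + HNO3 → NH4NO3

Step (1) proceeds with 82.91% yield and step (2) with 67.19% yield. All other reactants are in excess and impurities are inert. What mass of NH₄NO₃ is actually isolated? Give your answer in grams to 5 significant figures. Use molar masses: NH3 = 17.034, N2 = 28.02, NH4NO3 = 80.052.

1129.7 g

Pure N2 = 383.31 × 0.9259 = 354.907 g.
n(N2) = 354.907 / 28.02 = 12.6662 mol.
Step 1 (N2:NH3 = 1:2): theoretical n(NH3) = 25.3324 mol; at 82.91% yield, n(NH3) = 21.0031 mol.
Step 2 (NH3:NH4NO3 = 1:1): theoretical n(NH4NO3) = 21.0031 mol, so theoretical mass = 21.0031 × 80.052 = 1681.34 g.
At 67.19% yield, actual mass of NH4NO3 = 1681.34 × 0.6719 = 1129.69 g.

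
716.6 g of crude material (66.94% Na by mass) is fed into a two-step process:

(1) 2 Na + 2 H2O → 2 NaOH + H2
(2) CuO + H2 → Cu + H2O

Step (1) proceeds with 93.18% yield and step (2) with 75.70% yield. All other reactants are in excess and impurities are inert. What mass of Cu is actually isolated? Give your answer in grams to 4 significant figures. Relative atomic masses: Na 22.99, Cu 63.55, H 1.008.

Pure Na = 716.6 × 0.6694 = 479.69 g.
M(Na) = 22.99 g/mol.
M(Cu) = 63.55 g/mol.
n(Na) = 479.69 / 22.99 = 20.865 mol.
Step 1 (Na:H2 = 2:1): theoretical n(H2) = 10.433 mol; at 93.18% yield, n(H2) = 9.7211 mol.
Step 2 (H2:Cu = 1:1): theoretical n(Cu) = 9.7211 mol, so theoretical mass = 9.7211 × 63.55 = 617.78 g.
At 75.70% yield, actual mass of Cu = 617.78 × 0.7570 = 467.66 g.

467.7 g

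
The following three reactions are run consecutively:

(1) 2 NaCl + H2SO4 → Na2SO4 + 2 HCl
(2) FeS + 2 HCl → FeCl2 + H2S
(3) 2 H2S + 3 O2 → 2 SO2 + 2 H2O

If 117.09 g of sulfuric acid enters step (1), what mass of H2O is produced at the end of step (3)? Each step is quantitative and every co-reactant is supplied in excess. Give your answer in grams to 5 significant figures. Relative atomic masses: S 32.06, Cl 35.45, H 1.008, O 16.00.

21.509 g

M(H2SO4) = 2(1.008) + 32.06 + 4(16.00) = 98.076 g/mol.
M(H2O) = 2(1.008) + 16.00 = 18.016 g/mol.
n(H2SO4) = 117.09 / 98.076 = 1.19387 mol.
Reaction (1): H2SO4→HCl ratio 1:2 ⇒ n(HCl) = 2.38774 mol.
Reaction (2): HCl→H2S ratio 2:1 ⇒ n(H2S) = 1.19387 mol.
Reaction (3): H2S→H2O ratio 2:2 ⇒ n(H2O) = 1.19387 mol.
Mass of H2O = 1.19387 × 18.016 = 21.5088 g.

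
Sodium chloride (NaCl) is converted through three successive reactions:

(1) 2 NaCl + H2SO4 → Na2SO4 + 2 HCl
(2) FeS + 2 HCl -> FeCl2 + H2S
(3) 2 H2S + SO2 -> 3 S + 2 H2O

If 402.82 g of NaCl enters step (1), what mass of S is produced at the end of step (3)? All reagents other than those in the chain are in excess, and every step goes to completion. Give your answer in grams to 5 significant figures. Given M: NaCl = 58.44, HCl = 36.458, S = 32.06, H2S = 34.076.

165.74 g

n(NaCl) = 402.82 / 58.44 = 6.89288 mol.
Reaction (1): NaCl→HCl ratio 2:2 ⇒ n(HCl) = 6.89288 mol.
Reaction (2): HCl→H2S ratio 2:1 ⇒ n(H2S) = 3.44644 mol.
Reaction (3): H2S→S ratio 2:3 ⇒ n(S) = 5.16966 mol.
Mass of S = 5.16966 × 32.06 = 165.739 g.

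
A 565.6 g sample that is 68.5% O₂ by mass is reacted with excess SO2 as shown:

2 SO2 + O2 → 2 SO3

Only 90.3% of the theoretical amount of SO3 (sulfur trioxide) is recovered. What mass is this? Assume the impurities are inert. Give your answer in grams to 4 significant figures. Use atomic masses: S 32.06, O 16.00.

Pure O2 available = 565.6 g × 0.685 = 387.44 g.
M(O2) = 2(16.00) = 32.00 g/mol.
M(SO3) = 32.06 + 3(16.00) = 80.06 g/mol.
n(O2) = 387.44 g / 32.00 g/mol = 12.107 mol.
From the equation the O2:SO3 mole ratio is 1:2, so n(SO3) = 12.107 × 2/1 = 24.215 mol.
Mass of SO3 = 24.215 mol × 80.06 g/mol = 1938.6 g.
Actual mass collected = 1938.6 g × 0.903 = 1750.6 g.

1751 g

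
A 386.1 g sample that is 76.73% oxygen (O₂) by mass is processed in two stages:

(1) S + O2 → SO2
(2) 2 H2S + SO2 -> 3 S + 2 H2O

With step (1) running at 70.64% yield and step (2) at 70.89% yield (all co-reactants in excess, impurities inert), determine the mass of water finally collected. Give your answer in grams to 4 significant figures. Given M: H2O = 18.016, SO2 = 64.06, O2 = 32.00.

167.0 g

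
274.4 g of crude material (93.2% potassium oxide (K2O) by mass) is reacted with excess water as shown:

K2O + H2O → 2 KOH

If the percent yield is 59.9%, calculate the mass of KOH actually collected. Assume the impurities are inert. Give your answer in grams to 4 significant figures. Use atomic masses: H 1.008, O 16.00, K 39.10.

Pure K2O available = 274.4 g × 0.932 = 255.74 g.
M(K2O) = 2(39.10) + 16.00 = 94.20 g/mol.
M(KOH) = 39.10 + 16.00 + 1.008 = 56.108 g/mol.
n(K2O) = 255.74 g / 94.20 g/mol = 2.7149 mol.
From the equation the K2O:KOH mole ratio is 1:2, so n(KOH) = 2.7149 × 2/1 = 5.4297 mol.
Mass of KOH = 5.4297 mol × 56.108 g/mol = 304.65 g.
Actual mass collected = 304.65 g × 0.599 = 182.49 g.

182.5 g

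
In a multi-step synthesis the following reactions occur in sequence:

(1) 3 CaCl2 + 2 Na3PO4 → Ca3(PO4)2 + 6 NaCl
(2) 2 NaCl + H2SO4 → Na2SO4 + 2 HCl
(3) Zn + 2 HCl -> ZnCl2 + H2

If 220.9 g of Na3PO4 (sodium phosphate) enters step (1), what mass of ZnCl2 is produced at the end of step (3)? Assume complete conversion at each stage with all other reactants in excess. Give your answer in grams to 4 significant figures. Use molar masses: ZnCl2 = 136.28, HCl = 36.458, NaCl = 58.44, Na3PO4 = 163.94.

n(Na3PO4) = 220.9 / 163.94 = 1.3474 mol.
Reaction (1): Na3PO4→NaCl ratio 2:6 ⇒ n(NaCl) = 4.0423 mol.
Reaction (2): NaCl→HCl ratio 2:2 ⇒ n(HCl) = 4.0423 mol.
Reaction (3): HCl→ZnCl2 ratio 2:1 ⇒ n(ZnCl2) = 2.0212 mol.
Mass of ZnCl2 = 2.0212 × 136.28 = 275.44 g.

275.4 g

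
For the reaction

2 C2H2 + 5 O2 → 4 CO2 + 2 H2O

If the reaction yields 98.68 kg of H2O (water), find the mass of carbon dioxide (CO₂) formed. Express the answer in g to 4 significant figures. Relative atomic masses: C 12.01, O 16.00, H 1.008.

482100 g

M(H2O) = 2(1.008) + 16.00 = 18.016 g/mol.
M(CO2) = 12.01 + 2(16.00) = 44.01 g/mol.
Convert: 98.68 kg = 98680 g.
n(H2O) = 98680 g / 18.016 g/mol = 5477.4 mol.
From the equation the H2O:CO2 mole ratio is 2:4, so n(CO2) = 5477.4 × 4/2 = 10955 mol.
Mass of CO2 = 10955 mol × 44.01 g/mol = 482120 g.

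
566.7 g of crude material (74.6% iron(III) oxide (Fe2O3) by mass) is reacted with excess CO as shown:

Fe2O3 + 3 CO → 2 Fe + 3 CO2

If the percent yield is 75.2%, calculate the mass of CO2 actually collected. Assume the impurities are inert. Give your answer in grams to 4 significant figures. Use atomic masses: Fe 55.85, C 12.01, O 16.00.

Pure Fe2O3 available = 566.7 g × 0.746 = 422.76 g.
M(Fe2O3) = 2(55.85) + 3(16.00) = 159.70 g/mol.
M(CO2) = 12.01 + 2(16.00) = 44.01 g/mol.
n(Fe2O3) = 422.76 g / 159.70 g/mol = 2.6472 mol.
From the equation the Fe2O3:CO2 mole ratio is 1:3, so n(CO2) = 2.6472 × 3/1 = 7.9416 mol.
Mass of CO2 = 7.9416 mol × 44.01 g/mol = 349.51 g.
Actual mass collected = 349.51 g × 0.752 = 262.83 g.

262.8 g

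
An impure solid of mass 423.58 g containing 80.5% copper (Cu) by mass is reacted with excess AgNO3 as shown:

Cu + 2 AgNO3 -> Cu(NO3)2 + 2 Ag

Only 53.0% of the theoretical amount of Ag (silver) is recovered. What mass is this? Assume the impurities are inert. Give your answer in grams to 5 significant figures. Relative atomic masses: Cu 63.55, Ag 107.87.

613.51 g

Pure Cu available = 423.58 g × 0.805 = 340.982 g.
M(Cu) = 63.55 g/mol.
M(Ag) = 107.87 g/mol.
n(Cu) = 340.982 g / 63.55 g/mol = 5.36557 mol.
From the equation the Cu:Ag mole ratio is 1:2, so n(Ag) = 5.36557 × 2/1 = 10.7311 mol.
Mass of Ag = 10.7311 mol × 107.87 g/mol = 1157.57 g.
Actual mass collected = 1157.57 g × 0.530 = 613.511 g.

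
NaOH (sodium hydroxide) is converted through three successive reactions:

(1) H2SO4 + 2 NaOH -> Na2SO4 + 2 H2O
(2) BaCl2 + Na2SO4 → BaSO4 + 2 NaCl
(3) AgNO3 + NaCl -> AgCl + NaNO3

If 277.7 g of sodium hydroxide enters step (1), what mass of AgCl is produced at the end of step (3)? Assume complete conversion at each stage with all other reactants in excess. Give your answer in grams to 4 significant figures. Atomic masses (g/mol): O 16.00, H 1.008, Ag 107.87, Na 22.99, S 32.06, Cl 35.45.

995.0 g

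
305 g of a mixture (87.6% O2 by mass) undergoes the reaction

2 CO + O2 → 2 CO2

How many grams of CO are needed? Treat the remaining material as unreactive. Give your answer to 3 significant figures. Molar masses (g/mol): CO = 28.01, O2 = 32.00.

468 g

Mass of pure O2 = 305 g × 0.876 = 267.2 g.
n(O2) = 267.2 g / 32.00 g/mol = 8.349 mol.
From the equation the O2:CO mole ratio is 1:2, so n(CO) = 8.349 × 2/1 = 16.70 mol.
Mass of CO = 16.70 mol × 28.01 g/mol = 467.7 g.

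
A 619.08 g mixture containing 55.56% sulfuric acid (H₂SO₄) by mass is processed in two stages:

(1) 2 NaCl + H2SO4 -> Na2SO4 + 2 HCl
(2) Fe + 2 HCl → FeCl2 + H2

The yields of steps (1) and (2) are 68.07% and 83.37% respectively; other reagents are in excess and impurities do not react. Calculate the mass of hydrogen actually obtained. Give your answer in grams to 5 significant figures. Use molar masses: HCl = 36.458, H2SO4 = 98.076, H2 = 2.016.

4.0124 g

Pure H2SO4 = 619.08 × 0.5556 = 343.961 g.
n(H2SO4) = 343.961 / 98.076 = 3.50708 mol.
Step 1 (H2SO4:HCl = 1:2): theoretical n(HCl) = 7.01417 mol; at 68.07% yield, n(HCl) = 4.77455 mol.
Step 2 (HCl:H2 = 2:1): theoretical n(H2) = 2.38727 mol, so theoretical mass = 2.38727 × 2.016 = 4.81274 g.
At 83.37% yield, actual mass of H2 = 4.81274 × 0.8337 = 4.01238 g.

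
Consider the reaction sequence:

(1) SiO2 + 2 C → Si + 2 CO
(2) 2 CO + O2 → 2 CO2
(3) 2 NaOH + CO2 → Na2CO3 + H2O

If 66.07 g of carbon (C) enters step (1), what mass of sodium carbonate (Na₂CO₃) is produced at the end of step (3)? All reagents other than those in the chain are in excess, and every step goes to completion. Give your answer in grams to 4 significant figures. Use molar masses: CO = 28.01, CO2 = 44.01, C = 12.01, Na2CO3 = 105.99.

583.1 g

n(C) = 66.07 / 12.01 = 5.5012 mol.
Reaction (1): C→CO ratio 2:2 ⇒ n(CO) = 5.5012 mol.
Reaction (2): CO→CO2 ratio 2:2 ⇒ n(CO2) = 5.5012 mol.
Reaction (3): CO2→Na2CO3 ratio 1:1 ⇒ n(Na2CO3) = 5.5012 mol.
Mass of Na2CO3 = 5.5012 × 105.99 = 583.08 g.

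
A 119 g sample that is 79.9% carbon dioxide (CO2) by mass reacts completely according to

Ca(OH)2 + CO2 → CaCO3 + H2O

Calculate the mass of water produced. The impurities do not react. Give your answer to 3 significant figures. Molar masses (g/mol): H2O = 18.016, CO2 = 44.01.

Mass of pure CO2 = 119 g × 0.799 = 95.08 g.
n(CO2) = 95.08 g / 44.01 g/mol = 2.160 mol.
From the equation the CO2:H2O mole ratio is 1:1, so n(H2O) = 2.160 × 1/1 = 2.160 mol.
Mass of H2O = 2.160 mol × 18.016 g/mol = 38.92 g.

38.9 g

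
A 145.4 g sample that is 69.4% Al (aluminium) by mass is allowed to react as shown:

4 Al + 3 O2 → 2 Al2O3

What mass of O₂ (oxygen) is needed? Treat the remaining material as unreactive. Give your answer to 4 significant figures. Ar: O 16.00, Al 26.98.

89.76 g

Mass of pure Al = 145.4 g × 0.694 = 100.91 g.
M(Al) = 26.98 g/mol.
M(O2) = 2(16.00) = 32.00 g/mol.
n(Al) = 100.91 g / 26.98 g/mol = 3.7401 mol.
From the equation the Al:O2 mole ratio is 4:3, so n(O2) = 3.7401 × 3/4 = 2.8051 mol.
Mass of O2 = 2.8051 mol × 32.00 g/mol = 89.762 g.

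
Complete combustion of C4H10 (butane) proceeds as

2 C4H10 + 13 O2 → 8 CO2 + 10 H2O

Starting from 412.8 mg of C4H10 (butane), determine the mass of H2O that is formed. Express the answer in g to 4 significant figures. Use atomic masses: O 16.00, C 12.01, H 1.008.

0.6398 g

M(C4H10) = 4(12.01) + 10(1.008) = 58.12 g/mol.
M(H2O) = 2(1.008) + 16.00 = 18.016 g/mol.
Convert: 412.8 mg = 0.41280 g.
n(C4H10) = 0.41280 g / 58.12 g/mol = 0.0071025 mol.
From the equation the C4H10:H2O mole ratio is 2:10, so n(H2O) = 0.0071025 × 10/2 = 0.035513 mol.
Mass of H2O = 0.035513 mol × 18.016 g/mol = 0.63980 g.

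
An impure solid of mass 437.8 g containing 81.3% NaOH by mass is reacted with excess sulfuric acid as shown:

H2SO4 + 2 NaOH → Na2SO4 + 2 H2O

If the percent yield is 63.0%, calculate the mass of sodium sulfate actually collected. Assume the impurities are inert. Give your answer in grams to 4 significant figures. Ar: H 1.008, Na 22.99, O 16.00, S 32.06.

398.2 g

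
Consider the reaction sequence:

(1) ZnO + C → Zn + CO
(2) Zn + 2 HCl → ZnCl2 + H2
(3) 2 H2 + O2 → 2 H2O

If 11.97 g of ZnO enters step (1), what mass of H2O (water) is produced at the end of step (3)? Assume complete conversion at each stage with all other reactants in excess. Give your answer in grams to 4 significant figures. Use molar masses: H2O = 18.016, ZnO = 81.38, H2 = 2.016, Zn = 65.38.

2.650 g

n(ZnO) = 11.97 / 81.38 = 0.14709 mol.
Reaction (1): ZnO→Zn ratio 1:1 ⇒ n(Zn) = 0.14709 mol.
Reaction (2): Zn→H2 ratio 1:1 ⇒ n(H2) = 0.14709 mol.
Reaction (3): H2→H2O ratio 2:2 ⇒ n(H2O) = 0.14709 mol.
Mass of H2O = 0.14709 × 18.016 = 2.6499 g.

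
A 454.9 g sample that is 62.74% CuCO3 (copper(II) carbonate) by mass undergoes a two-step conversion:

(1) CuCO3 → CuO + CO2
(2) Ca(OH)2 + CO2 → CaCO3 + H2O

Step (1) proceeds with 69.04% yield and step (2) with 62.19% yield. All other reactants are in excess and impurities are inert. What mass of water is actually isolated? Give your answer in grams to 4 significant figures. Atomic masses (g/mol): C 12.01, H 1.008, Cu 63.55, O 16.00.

Pure CuCO3 = 454.9 × 0.6274 = 285.40 g.
M(CuCO3) = 63.55 + 12.01 + 3(16.00) = 123.56 g/mol.
M(H2O) = 2(1.008) + 16.00 = 18.016 g/mol.
n(CuCO3) = 285.40 / 123.56 = 2.3098 mol.
Step 1 (CuCO3:CO2 = 1:1): theoretical n(CO2) = 2.3098 mol; at 69.04% yield, n(CO2) = 1.5947 mol.
Step 2 (CO2:H2O = 1:1): theoretical n(H2O) = 1.5947 mol, so theoretical mass = 1.5947 × 18.016 = 28.730 g.
At 62.19% yield, actual mass of H2O = 28.730 × 0.6219 = 17.867 g.

17.87 g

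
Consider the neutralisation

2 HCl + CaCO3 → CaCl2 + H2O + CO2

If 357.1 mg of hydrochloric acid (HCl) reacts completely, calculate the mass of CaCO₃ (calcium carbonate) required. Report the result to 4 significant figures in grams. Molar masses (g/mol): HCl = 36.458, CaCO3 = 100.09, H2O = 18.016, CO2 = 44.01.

0.4902 g

Convert: 357.1 mg = 0.35710 g.
n(HCl) = 0.35710 g / 36.458 g/mol = 0.0097948 mol.
From the equation the HCl:CaCO3 mole ratio is 2:1, so n(CaCO3) = 0.0097948 × 1/2 = 0.0048974 mol.
Mass of CaCO3 = 0.0048974 mol × 100.09 g/mol = 0.49018 g.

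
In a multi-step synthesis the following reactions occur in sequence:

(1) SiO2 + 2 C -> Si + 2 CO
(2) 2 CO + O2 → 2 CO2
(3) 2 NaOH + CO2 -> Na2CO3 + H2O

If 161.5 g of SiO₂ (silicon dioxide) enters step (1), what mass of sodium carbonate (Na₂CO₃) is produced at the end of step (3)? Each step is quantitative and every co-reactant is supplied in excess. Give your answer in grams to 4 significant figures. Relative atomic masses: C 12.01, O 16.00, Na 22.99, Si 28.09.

M(SiO2) = 28.09 + 2(16.00) = 60.09 g/mol.
M(Na2CO3) = 2(22.99) + 12.01 + 3(16.00) = 105.99 g/mol.
n(SiO2) = 161.5 / 60.09 = 2.6876 mol.
Reaction (1): SiO2→CO ratio 1:2 ⇒ n(CO) = 5.3753 mol.
Reaction (2): CO→CO2 ratio 2:2 ⇒ n(CO2) = 5.3753 mol.
Reaction (3): CO2→Na2CO3 ratio 1:1 ⇒ n(Na2CO3) = 5.3753 mol.
Mass of Na2CO3 = 5.3753 × 105.99 = 569.72 g.

569.7 g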